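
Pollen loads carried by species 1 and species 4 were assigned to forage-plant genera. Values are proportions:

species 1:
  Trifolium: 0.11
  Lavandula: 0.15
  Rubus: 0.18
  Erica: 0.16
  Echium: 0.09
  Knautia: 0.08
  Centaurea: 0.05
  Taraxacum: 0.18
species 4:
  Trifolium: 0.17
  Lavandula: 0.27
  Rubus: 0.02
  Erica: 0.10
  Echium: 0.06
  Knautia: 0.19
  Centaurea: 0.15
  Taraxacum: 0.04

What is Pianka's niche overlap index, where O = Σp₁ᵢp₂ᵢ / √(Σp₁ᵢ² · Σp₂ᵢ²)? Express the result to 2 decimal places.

Σ p₁ᵢp₂ᵢ = 0.0187 + 0.0405 + 0.0036 + 0.0160 + 0.0054 + 0.0152 + 0.0075 + 0.0072 = 0.1141
Σp_1ᵢ² = 0.11² + 0.15² + 0.18² + 0.16² + 0.09² + 0.08² + 0.05² + 0.18² = 0.0121 + 0.0225 + 0.0324 + 0.0256 + 0.0081 + 0.0064 + 0.0025 + 0.0324 = 0.1420
Σp_2ᵢ² = 0.17² + 0.27² + 0.02² + 0.10² + 0.06² + 0.19² + 0.15² + 0.04² = 0.0289 + 0.0729 + 0.0004 + 0.0100 + 0.0036 + 0.0361 + 0.0225 + 0.0016 = 0.1760
O = 0.1141 / √(0.1420 × 0.1760) = 0.1141 / 0.15809 = 0.7217

0.72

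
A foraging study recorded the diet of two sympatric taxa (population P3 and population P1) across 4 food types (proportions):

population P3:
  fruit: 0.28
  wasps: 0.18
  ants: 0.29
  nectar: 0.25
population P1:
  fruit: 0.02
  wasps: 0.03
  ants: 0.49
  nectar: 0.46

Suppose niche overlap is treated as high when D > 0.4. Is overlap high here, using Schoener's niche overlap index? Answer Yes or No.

Yes

Σ|p₁ᵢ − p₂ᵢ| = 0.26 + 0.15 + 0.20 + 0.21 = 0.82
D = 1 − ½ × 0.82 = 1 − 0.410 = 0.5900
D = 0.5900 > 0.4 → Yes.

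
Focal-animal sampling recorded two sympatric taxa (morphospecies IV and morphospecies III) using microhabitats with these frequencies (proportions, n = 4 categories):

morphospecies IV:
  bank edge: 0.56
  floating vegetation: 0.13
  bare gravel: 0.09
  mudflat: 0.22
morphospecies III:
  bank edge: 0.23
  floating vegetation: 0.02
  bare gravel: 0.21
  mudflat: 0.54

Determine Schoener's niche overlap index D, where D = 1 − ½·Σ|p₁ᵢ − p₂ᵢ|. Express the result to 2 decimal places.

0.56

Σ|p₁ᵢ − p₂ᵢ| = 0.33 + 0.11 + 0.12 + 0.32 = 0.88
D = 1 − ½ × 0.88 = 1 − 0.440 = 0.5600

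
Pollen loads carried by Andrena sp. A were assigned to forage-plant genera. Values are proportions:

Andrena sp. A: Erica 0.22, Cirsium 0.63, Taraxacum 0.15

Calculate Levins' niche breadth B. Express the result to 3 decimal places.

2.138

Σpᵢ² = 0.22² + 0.63² + 0.15² = 0.0484 + 0.3969 + 0.0225 = 0.4678
B = 1 / 0.4678 = 2.13767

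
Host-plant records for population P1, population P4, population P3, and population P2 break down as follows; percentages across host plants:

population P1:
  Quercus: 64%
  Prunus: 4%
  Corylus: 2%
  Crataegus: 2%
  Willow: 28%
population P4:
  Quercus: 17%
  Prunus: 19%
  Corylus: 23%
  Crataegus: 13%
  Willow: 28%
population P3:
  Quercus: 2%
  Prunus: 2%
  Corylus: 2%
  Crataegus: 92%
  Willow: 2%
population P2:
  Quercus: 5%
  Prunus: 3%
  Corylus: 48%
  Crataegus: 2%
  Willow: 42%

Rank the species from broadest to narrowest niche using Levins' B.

Convert percentages to proportions (divide by 100).
Σp_P1ᵢ² = 0.64² + 0.04² + 0.02² + 0.02² + 0.28² = 0.4096 + 0.0016 + 0.0004 + 0.0004 + 0.0784 = 0.4904
B_P1 = 1 / 0.4904 = 2.0392
Σp_P4ᵢ² = 0.17² + 0.19² + 0.23² + 0.13² + 0.28² = 0.0289 + 0.0361 + 0.0529 + 0.0169 + 0.0784 = 0.2132
B_P4 = 1 / 0.2132 = 4.6904
Σp_P3ᵢ² = 0.02² + 0.02² + 0.02² + 0.92² + 0.02² = 0.0004 + 0.0004 + 0.0004 + 0.8464 + 0.0004 = 0.8480
B_P3 = 1 / 0.8480 = 1.1792
Σp_P2ᵢ² = 0.05² + 0.03² + 0.48² + 0.02² + 0.42² = 0.0025 + 0.0009 + 0.2304 + 0.0004 + 0.1764 = 0.4106
B_P2 = 1 / 0.4106 = 2.4355
Ranking by B (broadest → narrowest): population P4 (4.69) > population P2 (2.44) > population P1 (2.04) > population P3 (1.18)

population P4 > population P2 > population P1 > population P3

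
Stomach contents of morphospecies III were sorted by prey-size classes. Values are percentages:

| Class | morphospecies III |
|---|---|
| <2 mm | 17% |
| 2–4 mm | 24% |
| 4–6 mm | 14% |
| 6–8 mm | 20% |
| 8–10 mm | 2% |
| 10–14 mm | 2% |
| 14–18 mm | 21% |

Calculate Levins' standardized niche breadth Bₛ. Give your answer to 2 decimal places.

Convert percentages to proportions (divide by 100).
Σpᵢ² = 0.17² + 0.24² + 0.14² + 0.20² + 0.02² + 0.02² + 0.21² = 0.0289 + 0.0576 + 0.0196 + 0.0400 + 0.0004 + 0.0004 + 0.0441 = 0.1910
B = 1 / 0.1910 = 5.2356
Bₛ = (B − 1)/(n − 1) = (5.2356 − 1)/(7 − 1) = 4.2356/6 = 0.7059

0.71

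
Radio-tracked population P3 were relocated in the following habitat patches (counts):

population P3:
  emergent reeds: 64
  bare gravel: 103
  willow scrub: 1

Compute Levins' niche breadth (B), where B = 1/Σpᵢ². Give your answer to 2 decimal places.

1.92

Proportions for population P3 (n=168): 64/168=0.3810, 103/168=0.6131, 1/168=0.0060
Σpᵢ² = 0.3810² + 0.6131² + 0.0060² = 0.145161 + 0.375892 + 0.000036 = 0.521089
B = 1 / 0.521089 = 1.9191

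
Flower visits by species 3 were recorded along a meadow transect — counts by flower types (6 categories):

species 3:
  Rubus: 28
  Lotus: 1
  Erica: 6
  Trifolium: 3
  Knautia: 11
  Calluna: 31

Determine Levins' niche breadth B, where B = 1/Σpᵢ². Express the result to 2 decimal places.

Proportions for species 3 (n=80): 28/80=0.3500, 1/80=0.0125, 6/80=0.0750, 3/80=0.0375, 11/80=0.1375, 31/80=0.3875
Σpᵢ² = 0.3500² + 0.0125² + 0.0750² + 0.0375² + 0.1375² + 0.3875² = 0.122500 + 0.000156 + 0.005625 + 0.001406 + 0.018906 + 0.150156 = 0.298749
B = 1 / 0.298749 = 3.3473

3.35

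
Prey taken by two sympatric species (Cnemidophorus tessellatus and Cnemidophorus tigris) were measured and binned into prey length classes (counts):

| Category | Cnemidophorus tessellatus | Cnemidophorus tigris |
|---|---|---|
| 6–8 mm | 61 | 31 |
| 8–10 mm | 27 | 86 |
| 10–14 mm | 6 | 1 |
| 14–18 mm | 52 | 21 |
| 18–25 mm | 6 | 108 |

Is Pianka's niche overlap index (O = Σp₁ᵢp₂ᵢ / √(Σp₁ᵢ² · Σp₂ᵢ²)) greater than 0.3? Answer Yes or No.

Proportions for Cnemidophorus tessellatus (n=152): 61/152=0.4013, 27/152=0.1776, 6/152=0.0395, 52/152=0.3421, 6/152=0.0395
Proportions for Cnemidophorus tigris (n=247): 31/247=0.1255, 86/247=0.3482, 1/247=0.0040, 21/247=0.0850, 108/247=0.4372
Σ p₁ᵢp₂ᵢ = 0.050363 + 0.061840 + 0.000158 + 0.029079 + 0.017269 = 0.158709
Σp_1ᵢ² = 0.4013² + 0.1776² + 0.0395² + 0.3421² + 0.0395² = 0.161042 + 0.031542 + 0.001560 + 0.117032 + 0.001560 = 0.312736
Σp_2ᵢ² = 0.1255² + 0.3482² + 0.0040² + 0.0850² + 0.4372² = 0.015750 + 0.121243 + 0.000016 + 0.007225 + 0.191144 = 0.335378
O = 0.158709 / √(0.312736 × 0.335378) = 0.158709 / 0.3238592 = 0.4901
O = 0.4901 > 0.3 → Yes.

Yes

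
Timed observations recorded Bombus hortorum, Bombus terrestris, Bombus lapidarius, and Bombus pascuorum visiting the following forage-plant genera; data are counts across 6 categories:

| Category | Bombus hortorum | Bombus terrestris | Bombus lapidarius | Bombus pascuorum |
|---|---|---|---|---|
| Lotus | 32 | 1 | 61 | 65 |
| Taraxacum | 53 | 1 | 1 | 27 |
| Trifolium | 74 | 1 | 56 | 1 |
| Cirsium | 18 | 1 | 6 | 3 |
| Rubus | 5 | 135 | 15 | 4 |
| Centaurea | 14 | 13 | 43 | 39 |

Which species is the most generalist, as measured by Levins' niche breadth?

Bombus hortorum

Proportions for Bombus hortorum (n=196): 32/196=0.1633, 53/196=0.2704, 74/196=0.3776, 18/196=0.0918, 5/196=0.0255, 14/196=0.0714
Proportions for Bombus terrestris (n=152): 1/152=0.0066, 1/152=0.0066, 1/152=0.0066, 1/152=0.0066, 135/152=0.8882, 13/152=0.0855
Proportions for Bombus lapidarius (n=182): 61/182=0.3352, 1/182=0.0055, 56/182=0.3077, 6/182=0.0330, 15/182=0.0824, 43/182=0.2363
Proportions for Bombus pascuorum (n=139): 65/139=0.4676, 27/139=0.1942, 1/139=0.0072, 3/139=0.0216, 4/139=0.0288, 39/139=0.2806
Σp_hortᵢ² = 0.1633² + 0.2704² + 0.3776² + 0.0918² + 0.0255² + 0.0714² = 0.026667 + 0.073116 + 0.142582 + 0.008427 + 0.000650 + 0.005098 = 0.256540
B_hort = 1 / 0.256540 = 3.8980
Σp_terrᵢ² = 0.0066² + 0.0066² + 0.0066² + 0.0066² + 0.8882² + 0.0855² = 0.000044 + 0.000044 + 0.000044 + 0.000044 + 0.788899 + 0.007310 = 0.796385
B_terr = 1 / 0.796385 = 1.2557
Σp_lapiᵢ² = 0.3352² + 0.0055² + 0.3077² + 0.0330² + 0.0824² + 0.2363² = 0.112359 + 0.000030 + 0.094679 + 0.001089 + 0.006790 + 0.055838 = 0.270785
B_lapi = 1 / 0.270785 = 3.6930
Σp_pascᵢ² = 0.4676² + 0.1942² + 0.0072² + 0.0216² + 0.0288² + 0.2806² = 0.218650 + 0.037714 + 0.000052 + 0.000467 + 0.000829 + 0.078736 = 0.336448
B_pasc = 1 / 0.336448 = 2.9722
Highest B → broadest niche (most generalist): Bombus hortorum (B = 3.90).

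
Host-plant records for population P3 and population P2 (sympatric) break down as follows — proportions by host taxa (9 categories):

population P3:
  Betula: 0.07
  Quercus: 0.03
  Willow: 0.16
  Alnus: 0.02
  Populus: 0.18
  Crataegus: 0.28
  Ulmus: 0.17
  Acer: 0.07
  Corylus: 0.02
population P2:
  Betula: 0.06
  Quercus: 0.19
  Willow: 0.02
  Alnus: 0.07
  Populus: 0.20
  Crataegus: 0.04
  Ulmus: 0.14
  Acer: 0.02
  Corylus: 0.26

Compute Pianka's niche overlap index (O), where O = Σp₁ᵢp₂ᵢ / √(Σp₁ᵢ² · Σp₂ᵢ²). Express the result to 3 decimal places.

0.525

Σ p₁ᵢp₂ᵢ = 0.0042 + 0.0057 + 0.0032 + 0.0014 + 0.0360 + 0.0112 + 0.0238 + 0.0014 + 0.0052 = 0.0921
Σp_1ᵢ² = 0.07² + 0.03² + 0.16² + 0.02² + 0.18² + 0.28² + 0.17² + 0.07² + 0.02² = 0.0049 + 0.0009 + 0.0256 + 0.0004 + 0.0324 + 0.0784 + 0.0289 + 0.0049 + 0.0004 = 0.1768
Σp_2ᵢ² = 0.06² + 0.19² + 0.02² + 0.07² + 0.20² + 0.04² + 0.14² + 0.02² + 0.26² = 0.0036 + 0.0361 + 0.0004 + 0.0049 + 0.0400 + 0.0016 + 0.0196 + 0.0004 + 0.0676 = 0.1742
O = 0.0921 / √(0.1768 × 0.1742) = 0.0921 / 0.175495 = 0.52480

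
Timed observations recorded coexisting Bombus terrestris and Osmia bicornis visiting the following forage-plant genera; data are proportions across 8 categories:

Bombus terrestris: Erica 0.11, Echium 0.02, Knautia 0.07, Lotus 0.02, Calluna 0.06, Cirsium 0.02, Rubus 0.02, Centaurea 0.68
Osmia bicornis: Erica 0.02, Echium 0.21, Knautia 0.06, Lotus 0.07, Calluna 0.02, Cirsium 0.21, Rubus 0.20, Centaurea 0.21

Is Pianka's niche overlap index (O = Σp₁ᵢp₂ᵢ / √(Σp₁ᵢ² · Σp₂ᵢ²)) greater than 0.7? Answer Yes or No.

No

Σ p₁ᵢp₂ᵢ = 0.0022 + 0.0042 + 0.0042 + 0.0014 + 0.0012 + 0.0042 + 0.0040 + 0.1428 = 0.1642
Σp_1ᵢ² = 0.11² + 0.02² + 0.07² + 0.02² + 0.06² + 0.02² + 0.02² + 0.68² = 0.0121 + 0.0004 + 0.0049 + 0.0004 + 0.0036 + 0.0004 + 0.0004 + 0.4624 = 0.4846
Σp_2ᵢ² = 0.02² + 0.21² + 0.06² + 0.07² + 0.02² + 0.21² + 0.20² + 0.21² = 0.0004 + 0.0441 + 0.0036 + 0.0049 + 0.0004 + 0.0441 + 0.0400 + 0.0441 = 0.1816
O = 0.1642 / √(0.4846 × 0.1816) = 0.1642 / 0.29665 = 0.5535
O = 0.5535 < 0.7 → No.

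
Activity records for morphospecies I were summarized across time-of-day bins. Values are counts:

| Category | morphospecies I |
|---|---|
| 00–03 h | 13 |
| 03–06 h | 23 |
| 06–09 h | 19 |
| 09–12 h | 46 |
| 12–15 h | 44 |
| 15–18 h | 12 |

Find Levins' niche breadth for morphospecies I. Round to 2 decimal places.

4.69

Proportions for morphospecies I (n=157): 13/157=0.0828, 23/157=0.1465, 19/157=0.1210, 46/157=0.2930, 44/157=0.2803, 12/157=0.0764
Σpᵢ² = 0.0828² + 0.1465² + 0.1210² + 0.2930² + 0.2803² + 0.0764² = 0.006856 + 0.021462 + 0.014641 + 0.085849 + 0.078568 + 0.005837 = 0.213213
B = 1 / 0.213213 = 4.6901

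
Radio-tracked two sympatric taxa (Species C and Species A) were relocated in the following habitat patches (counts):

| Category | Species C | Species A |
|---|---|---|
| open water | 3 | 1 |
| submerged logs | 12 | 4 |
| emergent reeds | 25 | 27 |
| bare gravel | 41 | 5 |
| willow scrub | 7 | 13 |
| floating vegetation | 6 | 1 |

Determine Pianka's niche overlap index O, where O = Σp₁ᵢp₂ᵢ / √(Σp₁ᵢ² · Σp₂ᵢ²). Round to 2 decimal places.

0.66

Proportions for Species C (n=94): 3/94=0.0319, 12/94=0.1277, 25/94=0.2660, 41/94=0.4362, 7/94=0.0745, 6/94=0.0638
Proportions for Species A (n=51): 1/51=0.0196, 4/51=0.0784, 27/51=0.5294, 5/51=0.0980, 13/51=0.2549, 1/51=0.0196
Σ p₁ᵢp₂ᵢ = 0.000625 + 0.010012 + 0.140820 + 0.042748 + 0.018990 + 0.001250 = 0.214445
Σp_1ᵢ² = 0.0319² + 0.1277² + 0.2660² + 0.4362² + 0.0745² + 0.0638² = 0.001018 + 0.016307 + 0.070756 + 0.190270 + 0.005550 + 0.004070 = 0.287971
Σp_2ᵢ² = 0.0196² + 0.0784² + 0.5294² + 0.0980² + 0.2549² + 0.0196² = 0.000384 + 0.006147 + 0.280264 + 0.009604 + 0.064974 + 0.000384 = 0.361757
O = 0.214445 / √(0.287971 × 0.361757) = 0.214445 / 0.3227623 = 0.6644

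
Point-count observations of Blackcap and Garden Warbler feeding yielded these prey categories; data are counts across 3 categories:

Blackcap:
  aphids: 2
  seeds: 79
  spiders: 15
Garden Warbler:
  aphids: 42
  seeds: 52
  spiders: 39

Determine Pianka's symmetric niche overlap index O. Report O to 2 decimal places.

0.77

Proportions for Blackcap (n=96): 2/96=0.0208, 79/96=0.8229, 15/96=0.1563
Proportions for Garden Warbler (n=133): 42/133=0.3158, 52/133=0.3910, 39/133=0.2932
Σ p₁ᵢp₂ᵢ = 0.006569 + 0.321754 + 0.045827 = 0.374150
Σp_1ᵢ² = 0.0208² + 0.8229² + 0.1563² = 0.000433 + 0.677164 + 0.024430 = 0.702027
Σp_2ᵢ² = 0.3158² + 0.3910² + 0.2932² = 0.099730 + 0.152881 + 0.085966 = 0.338577
O = 0.374150 / √(0.702027 × 0.338577) = 0.374150 / 0.4875348 = 0.7674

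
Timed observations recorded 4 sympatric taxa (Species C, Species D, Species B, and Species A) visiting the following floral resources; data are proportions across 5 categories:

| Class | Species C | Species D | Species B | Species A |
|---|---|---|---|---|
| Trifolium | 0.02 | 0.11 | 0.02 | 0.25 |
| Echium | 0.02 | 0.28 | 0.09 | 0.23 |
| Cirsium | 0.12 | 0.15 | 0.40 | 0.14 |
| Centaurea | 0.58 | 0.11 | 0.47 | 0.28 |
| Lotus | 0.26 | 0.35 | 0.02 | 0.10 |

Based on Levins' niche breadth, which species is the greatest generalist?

Species A

Σp_Cᵢ² = 0.02² + 0.02² + 0.12² + 0.58² + 0.26² = 0.0004 + 0.0004 + 0.0144 + 0.3364 + 0.0676 = 0.4192
B_C = 1 / 0.4192 = 2.3855
Σp_Dᵢ² = 0.11² + 0.28² + 0.15² + 0.11² + 0.35² = 0.0121 + 0.0784 + 0.0225 + 0.0121 + 0.1225 = 0.2476
B_D = 1 / 0.2476 = 4.0388
Σp_Bᵢ² = 0.02² + 0.09² + 0.40² + 0.47² + 0.02² = 0.0004 + 0.0081 + 0.1600 + 0.2209 + 0.0004 = 0.3898
B_B = 1 / 0.3898 = 2.5654
Σp_Aᵢ² = 0.25² + 0.23² + 0.14² + 0.28² + 0.10² = 0.0625 + 0.0529 + 0.0196 + 0.0784 + 0.0100 = 0.2234
B_A = 1 / 0.2234 = 4.4763
Highest B → broadest niche (most generalist): Species A (B = 4.48).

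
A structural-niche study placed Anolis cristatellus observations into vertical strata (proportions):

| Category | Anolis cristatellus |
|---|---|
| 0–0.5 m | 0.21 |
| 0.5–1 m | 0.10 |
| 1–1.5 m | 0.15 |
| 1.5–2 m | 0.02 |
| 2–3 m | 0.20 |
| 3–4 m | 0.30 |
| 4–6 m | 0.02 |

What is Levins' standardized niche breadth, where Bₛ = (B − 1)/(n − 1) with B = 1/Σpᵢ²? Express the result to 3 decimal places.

0.637

Σpᵢ² = 0.21² + 0.10² + 0.15² + 0.02² + 0.20² + 0.30² + 0.02² = 0.0441 + 0.0100 + 0.0225 + 0.0004 + 0.0400 + 0.0900 + 0.0004 = 0.2074
B = 1 / 0.2074 = 4.82160
Bₛ = (B − 1)/(n − 1) = (4.82160 − 1)/(7 − 1) = 3.82160/6 = 0.63693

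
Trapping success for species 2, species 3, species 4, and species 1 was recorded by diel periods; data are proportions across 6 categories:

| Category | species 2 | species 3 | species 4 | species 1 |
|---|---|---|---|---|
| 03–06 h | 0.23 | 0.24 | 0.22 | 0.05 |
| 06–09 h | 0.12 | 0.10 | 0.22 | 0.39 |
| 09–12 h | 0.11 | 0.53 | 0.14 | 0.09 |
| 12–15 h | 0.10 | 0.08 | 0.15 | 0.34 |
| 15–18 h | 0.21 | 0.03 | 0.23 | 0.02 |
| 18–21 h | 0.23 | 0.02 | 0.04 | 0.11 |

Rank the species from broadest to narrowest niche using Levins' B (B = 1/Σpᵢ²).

species 2 > species 4 > species 1 > species 3

Σp_2ᵢ² = 0.23² + 0.12² + 0.11² + 0.10² + 0.21² + 0.23² = 0.0529 + 0.0144 + 0.0121 + 0.0100 + 0.0441 + 0.0529 = 0.1864
B_2 = 1 / 0.1864 = 5.3648
Σp_3ᵢ² = 0.24² + 0.10² + 0.53² + 0.08² + 0.03² + 0.02² = 0.0576 + 0.0100 + 0.2809 + 0.0064 + 0.0009 + 0.0004 = 0.3562
B_3 = 1 / 0.3562 = 2.8074
Σp_4ᵢ² = 0.22² + 0.22² + 0.14² + 0.15² + 0.23² + 0.04² = 0.0484 + 0.0484 + 0.0196 + 0.0225 + 0.0529 + 0.0016 = 0.1934
B_4 = 1 / 0.1934 = 5.1706
Σp_1ᵢ² = 0.05² + 0.39² + 0.09² + 0.34² + 0.02² + 0.11² = 0.0025 + 0.1521 + 0.0081 + 0.1156 + 0.0004 + 0.0121 = 0.2908
B_1 = 1 / 0.2908 = 3.4388
Ranking by B (broadest → narrowest): species 2 (5.36) > species 4 (5.17) > species 1 (3.44) > species 3 (2.81)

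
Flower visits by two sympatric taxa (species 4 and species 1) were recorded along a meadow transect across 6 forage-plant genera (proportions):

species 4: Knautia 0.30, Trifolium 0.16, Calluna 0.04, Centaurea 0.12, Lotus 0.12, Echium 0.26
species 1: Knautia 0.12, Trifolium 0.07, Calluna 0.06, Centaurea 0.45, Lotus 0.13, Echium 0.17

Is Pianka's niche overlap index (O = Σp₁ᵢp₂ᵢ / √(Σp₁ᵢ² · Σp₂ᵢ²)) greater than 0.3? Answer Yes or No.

Yes

Σ p₁ᵢp₂ᵢ = 0.0360 + 0.0112 + 0.0024 + 0.0540 + 0.0156 + 0.0442 = 0.1634
Σp_1ᵢ² = 0.30² + 0.16² + 0.04² + 0.12² + 0.12² + 0.26² = 0.0900 + 0.0256 + 0.0016 + 0.0144 + 0.0144 + 0.0676 = 0.2136
Σp_2ᵢ² = 0.12² + 0.07² + 0.06² + 0.45² + 0.13² + 0.17² = 0.0144 + 0.0049 + 0.0036 + 0.2025 + 0.0169 + 0.0289 = 0.2712
O = 0.1634 / √(0.2136 × 0.2712) = 0.1634 / 0.24068 = 0.6789
O = 0.6789 > 0.3 → Yes.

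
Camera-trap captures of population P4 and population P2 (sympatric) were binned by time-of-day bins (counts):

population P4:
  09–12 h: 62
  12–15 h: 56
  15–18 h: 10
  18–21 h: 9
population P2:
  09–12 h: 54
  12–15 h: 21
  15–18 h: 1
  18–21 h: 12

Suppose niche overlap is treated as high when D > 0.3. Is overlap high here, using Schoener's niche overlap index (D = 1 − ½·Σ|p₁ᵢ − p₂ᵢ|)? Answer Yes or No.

Yes

Proportions for population P4 (n=137): 62/137=0.4526, 56/137=0.4088, 10/137=0.0730, 9/137=0.0657
Proportions for population P2 (n=88): 54/88=0.6136, 21/88=0.2386, 1/88=0.0114, 12/88=0.1364
Σ|p₁ᵢ − p₂ᵢ| = 0.1610 + 0.1702 + 0.0616 + 0.0707 = 0.4635
D = 1 − ½ × 0.4635 = 1 − 0.23175 = 0.76825
D = 0.76825 > 0.3 → Yes.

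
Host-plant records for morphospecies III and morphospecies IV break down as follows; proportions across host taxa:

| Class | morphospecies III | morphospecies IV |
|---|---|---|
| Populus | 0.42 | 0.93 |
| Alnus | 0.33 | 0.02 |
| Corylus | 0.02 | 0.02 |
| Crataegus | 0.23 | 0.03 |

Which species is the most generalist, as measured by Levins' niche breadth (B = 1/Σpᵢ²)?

morphospecies III

Σp_IIIᵢ² = 0.42² + 0.33² + 0.02² + 0.23² = 0.1764 + 0.1089 + 0.0004 + 0.0529 = 0.3386
B_III = 1 / 0.3386 = 2.9533
Σp_IVᵢ² = 0.93² + 0.02² + 0.02² + 0.03² = 0.8649 + 0.0004 + 0.0004 + 0.0009 = 0.8666
B_IV = 1 / 0.8666 = 1.1539
Highest B → broadest niche (most generalist): morphospecies III (B = 2.95).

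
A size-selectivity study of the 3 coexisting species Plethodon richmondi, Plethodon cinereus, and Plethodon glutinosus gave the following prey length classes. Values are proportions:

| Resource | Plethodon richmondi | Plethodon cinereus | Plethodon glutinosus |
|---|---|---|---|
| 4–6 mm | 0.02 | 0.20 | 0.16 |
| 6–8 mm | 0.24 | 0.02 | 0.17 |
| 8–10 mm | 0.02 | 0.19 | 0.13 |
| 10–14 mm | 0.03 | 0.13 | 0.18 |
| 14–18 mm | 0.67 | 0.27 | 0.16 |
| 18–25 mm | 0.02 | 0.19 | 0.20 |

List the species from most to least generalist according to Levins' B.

Plethodon glutinosus > Plethodon cinereus > Plethodon richmondi

Σp_richᵢ² = 0.02² + 0.24² + 0.02² + 0.03² + 0.67² + 0.02² = 0.0004 + 0.0576 + 0.0004 + 0.0009 + 0.4489 + 0.0004 = 0.5086
B_rich = 1 / 0.5086 = 1.9662
Σp_cineᵢ² = 0.20² + 0.02² + 0.19² + 0.13² + 0.27² + 0.19² = 0.0400 + 0.0004 + 0.0361 + 0.0169 + 0.0729 + 0.0361 = 0.2024
B_cine = 1 / 0.2024 = 4.9407
Σp_glutᵢ² = 0.16² + 0.17² + 0.13² + 0.18² + 0.16² + 0.20² = 0.0256 + 0.0289 + 0.0169 + 0.0324 + 0.0256 + 0.0400 = 0.1694
B_glut = 1 / 0.1694 = 5.9032
Ranking by B (broadest → narrowest): Plethodon glutinosus (5.90) > Plethodon cinereus (4.94) > Plethodon richmondi (1.97)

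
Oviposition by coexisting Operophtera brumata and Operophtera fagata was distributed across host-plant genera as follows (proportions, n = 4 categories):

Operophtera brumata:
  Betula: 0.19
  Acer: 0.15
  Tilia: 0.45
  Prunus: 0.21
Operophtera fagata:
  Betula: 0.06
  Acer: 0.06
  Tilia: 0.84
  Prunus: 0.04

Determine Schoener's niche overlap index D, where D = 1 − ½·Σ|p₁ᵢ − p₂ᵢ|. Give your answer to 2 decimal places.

Σ|p₁ᵢ − p₂ᵢ| = 0.13 + 0.09 + 0.39 + 0.17 = 0.78
D = 1 − ½ × 0.78 = 1 − 0.390 = 0.6100

0.61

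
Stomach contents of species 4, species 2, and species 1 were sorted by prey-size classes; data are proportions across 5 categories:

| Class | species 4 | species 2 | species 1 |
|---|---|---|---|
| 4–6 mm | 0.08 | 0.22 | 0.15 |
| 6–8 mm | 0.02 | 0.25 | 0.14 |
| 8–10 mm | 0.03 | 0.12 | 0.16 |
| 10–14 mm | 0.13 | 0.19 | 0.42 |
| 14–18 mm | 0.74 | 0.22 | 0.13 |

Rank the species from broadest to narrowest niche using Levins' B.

species 2 > species 1 > species 4

Σp_4ᵢ² = 0.08² + 0.02² + 0.03² + 0.13² + 0.74² = 0.0064 + 0.0004 + 0.0009 + 0.0169 + 0.5476 = 0.5722
B_4 = 1 / 0.5722 = 1.7476
Σp_2ᵢ² = 0.22² + 0.25² + 0.12² + 0.19² + 0.22² = 0.0484 + 0.0625 + 0.0144 + 0.0361 + 0.0484 = 0.2098
B_2 = 1 / 0.2098 = 4.7664
Σp_1ᵢ² = 0.15² + 0.14² + 0.16² + 0.42² + 0.13² = 0.0225 + 0.0196 + 0.0256 + 0.1764 + 0.0169 = 0.2610
B_1 = 1 / 0.2610 = 3.8314
Ranking by B (broadest → narrowest): species 2 (4.77) > species 1 (3.83) > species 4 (1.75)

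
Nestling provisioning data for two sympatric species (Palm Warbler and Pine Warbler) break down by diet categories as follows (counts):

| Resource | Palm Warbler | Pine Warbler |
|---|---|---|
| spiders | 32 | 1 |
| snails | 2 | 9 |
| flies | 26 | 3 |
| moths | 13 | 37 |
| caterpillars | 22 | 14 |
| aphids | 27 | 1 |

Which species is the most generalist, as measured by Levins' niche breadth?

Proportions for Palm Warbler (n=122): 32/122=0.2623, 2/122=0.0164, 26/122=0.2131, 13/122=0.1066, 22/122=0.1803, 27/122=0.2213
Proportions for Pine Warbler (n=65): 1/65=0.0154, 9/65=0.1385, 3/65=0.0462, 37/65=0.5692, 14/65=0.2154, 1/65=0.0154
Σp_Palmᵢ² = 0.2623² + 0.0164² + 0.2131² + 0.1066² + 0.1803² + 0.2213² = 0.068801 + 0.000269 + 0.045412 + 0.011364 + 0.032508 + 0.048974 = 0.207328
B_Palm = 1 / 0.207328 = 4.8233
Σp_Pineᵢ² = 0.0154² + 0.1385² + 0.0462² + 0.5692² + 0.2154² + 0.0154² = 0.000237 + 0.019182 + 0.002134 + 0.323989 + 0.046397 + 0.000237 = 0.392176
B_Pine = 1 / 0.392176 = 2.5499
Highest B → broadest niche (most generalist): Palm Warbler (B = 4.82).

Palm Warbler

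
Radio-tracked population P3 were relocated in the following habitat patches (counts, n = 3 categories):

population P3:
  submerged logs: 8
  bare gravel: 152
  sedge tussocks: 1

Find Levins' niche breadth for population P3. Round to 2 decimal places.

Proportions for population P3 (n=161): 8/161=0.0497, 152/161=0.9441, 1/161=0.0062
Σpᵢ² = 0.0497² + 0.9441² + 0.0062² = 0.002470 + 0.891325 + 0.000038 = 0.893833
B = 1 / 0.893833 = 1.1188

1.12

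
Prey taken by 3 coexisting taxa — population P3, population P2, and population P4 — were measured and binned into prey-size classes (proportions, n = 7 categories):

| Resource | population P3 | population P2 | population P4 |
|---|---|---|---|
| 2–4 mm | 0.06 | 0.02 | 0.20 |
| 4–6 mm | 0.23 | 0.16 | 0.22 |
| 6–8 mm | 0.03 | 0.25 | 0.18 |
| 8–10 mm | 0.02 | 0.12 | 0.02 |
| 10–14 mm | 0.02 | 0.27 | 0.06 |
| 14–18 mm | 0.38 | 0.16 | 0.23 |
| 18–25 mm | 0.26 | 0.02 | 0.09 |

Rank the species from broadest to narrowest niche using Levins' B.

population P4 > population P2 > population P3

Σp_P3ᵢ² = 0.06² + 0.23² + 0.03² + 0.02² + 0.02² + 0.38² + 0.26² = 0.0036 + 0.0529 + 0.0009 + 0.0004 + 0.0004 + 0.1444 + 0.0676 = 0.2702
B_P3 = 1 / 0.2702 = 3.7010
Σp_P2ᵢ² = 0.02² + 0.16² + 0.25² + 0.12² + 0.27² + 0.16² + 0.02² = 0.0004 + 0.0256 + 0.0625 + 0.0144 + 0.0729 + 0.0256 + 0.0004 = 0.2018
B_P2 = 1 / 0.2018 = 4.9554
Σp_P4ᵢ² = 0.20² + 0.22² + 0.18² + 0.02² + 0.06² + 0.23² + 0.09² = 0.0400 + 0.0484 + 0.0324 + 0.0004 + 0.0036 + 0.0529 + 0.0081 = 0.1858
B_P4 = 1 / 0.1858 = 5.3821
Ranking by B (broadest → narrowest): population P4 (5.38) > population P2 (4.96) > population P3 (3.70)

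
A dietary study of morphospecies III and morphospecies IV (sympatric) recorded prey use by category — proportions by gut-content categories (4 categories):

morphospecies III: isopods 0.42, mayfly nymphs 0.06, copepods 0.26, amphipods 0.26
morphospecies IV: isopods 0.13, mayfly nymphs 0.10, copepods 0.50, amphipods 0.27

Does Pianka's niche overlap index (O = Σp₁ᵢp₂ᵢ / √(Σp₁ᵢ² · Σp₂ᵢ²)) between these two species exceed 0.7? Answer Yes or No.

Σ p₁ᵢp₂ᵢ = 0.0546 + 0.0060 + 0.1300 + 0.0702 = 0.2608
Σp_1ᵢ² = 0.42² + 0.06² + 0.26² + 0.26² = 0.1764 + 0.0036 + 0.0676 + 0.0676 = 0.3152
Σp_2ᵢ² = 0.13² + 0.10² + 0.50² + 0.27² = 0.0169 + 0.0100 + 0.2500 + 0.0729 = 0.3498
O = 0.2608 / √(0.3152 × 0.3498) = 0.2608 / 0.33205 = 0.7854
O = 0.7854 > 0.7 → Yes.

Yes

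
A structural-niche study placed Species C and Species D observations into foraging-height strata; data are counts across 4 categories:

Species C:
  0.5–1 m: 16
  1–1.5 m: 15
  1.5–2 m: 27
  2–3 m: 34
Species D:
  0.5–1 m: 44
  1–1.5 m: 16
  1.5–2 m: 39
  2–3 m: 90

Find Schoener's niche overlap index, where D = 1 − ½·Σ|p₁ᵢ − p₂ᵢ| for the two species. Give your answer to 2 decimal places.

0.83

Proportions for Species C (n=92): 16/92=0.1739, 15/92=0.1630, 27/92=0.2935, 34/92=0.3696
Proportions for Species D (n=189): 44/189=0.2328, 16/189=0.0847, 39/189=0.2063, 90/189=0.4762
Σ|p₁ᵢ − p₂ᵢ| = 0.0589 + 0.0783 + 0.0872 + 0.1066 = 0.3310
D = 1 − ½ × 0.3310 = 1 − 0.16550 = 0.83450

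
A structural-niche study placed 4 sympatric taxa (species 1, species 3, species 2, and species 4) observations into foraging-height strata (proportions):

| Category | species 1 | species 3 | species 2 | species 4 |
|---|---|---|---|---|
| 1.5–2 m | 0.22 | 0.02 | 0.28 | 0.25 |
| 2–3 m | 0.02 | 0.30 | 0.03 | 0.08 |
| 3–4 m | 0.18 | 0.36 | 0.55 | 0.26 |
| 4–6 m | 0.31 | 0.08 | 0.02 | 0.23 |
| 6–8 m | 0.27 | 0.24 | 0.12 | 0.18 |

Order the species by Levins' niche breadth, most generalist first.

species 4 > species 1 > species 3 > species 2

Σp_1ᵢ² = 0.22² + 0.02² + 0.18² + 0.31² + 0.27² = 0.0484 + 0.0004 + 0.0324 + 0.0961 + 0.0729 = 0.2502
B_1 = 1 / 0.2502 = 3.9968
Σp_3ᵢ² = 0.02² + 0.30² + 0.36² + 0.08² + 0.24² = 0.0004 + 0.0900 + 0.1296 + 0.0064 + 0.0576 = 0.2840
B_3 = 1 / 0.2840 = 3.5211
Σp_2ᵢ² = 0.28² + 0.03² + 0.55² + 0.02² + 0.12² = 0.0784 + 0.0009 + 0.3025 + 0.0004 + 0.0144 = 0.3966
B_2 = 1 / 0.3966 = 2.5214
Σp_4ᵢ² = 0.25² + 0.08² + 0.26² + 0.23² + 0.18² = 0.0625 + 0.0064 + 0.0676 + 0.0529 + 0.0324 = 0.2218
B_4 = 1 / 0.2218 = 4.5086
Ranking by B (broadest → narrowest): species 4 (4.51) > species 1 (4.00) > species 3 (3.52) > species 2 (2.52)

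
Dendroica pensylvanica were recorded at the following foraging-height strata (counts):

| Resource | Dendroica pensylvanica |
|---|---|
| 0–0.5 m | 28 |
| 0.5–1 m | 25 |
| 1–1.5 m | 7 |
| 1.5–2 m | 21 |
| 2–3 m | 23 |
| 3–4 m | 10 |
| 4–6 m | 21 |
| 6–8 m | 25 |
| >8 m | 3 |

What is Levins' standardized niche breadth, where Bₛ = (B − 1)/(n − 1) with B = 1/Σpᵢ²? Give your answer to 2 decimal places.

0.80

Proportions for Dendroica pensylvanica (n=163): 28/163=0.1718, 25/163=0.1534, 7/163=0.0429, 21/163=0.1288, 23/163=0.1411, 10/163=0.0613, 21/163=0.1288, 25/163=0.1534, 3/163=0.0184
Σpᵢ² = 0.1718² + 0.1534² + 0.0429² + 0.1288² + 0.1411² + 0.0613² + 0.1288² + 0.1534² + 0.0184² = 0.029515 + 0.023532 + 0.001840 + 0.016589 + 0.019909 + 0.003758 + 0.016589 + 0.023532 + 0.000339 = 0.135603
B = 1 / 0.135603 = 7.3745
Bₛ = (B − 1)/(n − 1) = (7.3745 − 1)/(9 − 1) = 6.3745/8 = 0.7968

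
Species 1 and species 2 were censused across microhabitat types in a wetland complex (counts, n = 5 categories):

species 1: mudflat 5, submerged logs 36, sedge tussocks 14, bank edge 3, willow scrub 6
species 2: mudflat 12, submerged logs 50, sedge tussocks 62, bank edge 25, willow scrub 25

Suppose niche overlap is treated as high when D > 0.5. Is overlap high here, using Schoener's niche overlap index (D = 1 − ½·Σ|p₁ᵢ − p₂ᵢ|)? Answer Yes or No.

Proportions for species 1 (n=64): 5/64=0.0781, 36/64=0.5625, 14/64=0.2188, 3/64=0.0469, 6/64=0.0938
Proportions for species 2 (n=174): 12/174=0.0690, 50/174=0.2874, 62/174=0.3563, 25/174=0.1437, 25/174=0.1437
Σ|p₁ᵢ − p₂ᵢ| = 0.0091 + 0.2751 + 0.1375 + 0.0968 + 0.0499 = 0.5684
D = 1 − ½ × 0.5684 = 1 − 0.28420 = 0.71580
D = 0.71580 > 0.5 → Yes.

Yes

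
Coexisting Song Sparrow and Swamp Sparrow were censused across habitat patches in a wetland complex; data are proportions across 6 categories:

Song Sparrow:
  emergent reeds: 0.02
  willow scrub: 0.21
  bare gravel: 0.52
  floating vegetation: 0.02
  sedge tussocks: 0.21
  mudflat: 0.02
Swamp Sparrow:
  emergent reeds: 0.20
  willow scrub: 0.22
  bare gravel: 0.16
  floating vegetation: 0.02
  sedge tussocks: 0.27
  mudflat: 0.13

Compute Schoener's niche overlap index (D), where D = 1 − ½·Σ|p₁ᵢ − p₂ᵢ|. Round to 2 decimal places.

0.64

Σ|p₁ᵢ − p₂ᵢ| = 0.18 + 0.01 + 0.36 + 0.00 + 0.06 + 0.11 = 0.72
D = 1 − ½ × 0.72 = 1 − 0.360 = 0.6400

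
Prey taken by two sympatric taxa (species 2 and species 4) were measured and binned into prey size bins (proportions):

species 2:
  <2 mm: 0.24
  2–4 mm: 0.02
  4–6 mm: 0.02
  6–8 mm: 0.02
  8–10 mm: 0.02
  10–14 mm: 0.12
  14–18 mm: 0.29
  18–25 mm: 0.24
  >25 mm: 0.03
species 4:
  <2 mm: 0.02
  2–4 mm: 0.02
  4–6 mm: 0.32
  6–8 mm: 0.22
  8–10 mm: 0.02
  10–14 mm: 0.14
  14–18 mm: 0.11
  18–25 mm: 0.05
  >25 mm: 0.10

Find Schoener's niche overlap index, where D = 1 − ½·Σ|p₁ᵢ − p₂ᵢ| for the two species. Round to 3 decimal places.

0.410

Σ|p₁ᵢ − p₂ᵢ| = 0.22 + 0.00 + 0.30 + 0.20 + 0.00 + 0.02 + 0.18 + 0.19 + 0.07 = 1.18
D = 1 − ½ × 1.18 = 1 − 0.590 = 0.41000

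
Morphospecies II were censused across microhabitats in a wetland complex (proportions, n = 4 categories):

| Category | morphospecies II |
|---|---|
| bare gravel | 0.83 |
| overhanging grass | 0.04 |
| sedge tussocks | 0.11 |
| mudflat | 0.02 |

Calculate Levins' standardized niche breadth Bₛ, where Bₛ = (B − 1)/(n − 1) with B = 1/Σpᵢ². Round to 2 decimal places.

0.14

Σpᵢ² = 0.83² + 0.04² + 0.11² + 0.02² = 0.6889 + 0.0016 + 0.0121 + 0.0004 = 0.7030
B = 1 / 0.7030 = 1.4225
Bₛ = (B − 1)/(n − 1) = (1.4225 − 1)/(4 − 1) = 0.4225/3 = 0.1408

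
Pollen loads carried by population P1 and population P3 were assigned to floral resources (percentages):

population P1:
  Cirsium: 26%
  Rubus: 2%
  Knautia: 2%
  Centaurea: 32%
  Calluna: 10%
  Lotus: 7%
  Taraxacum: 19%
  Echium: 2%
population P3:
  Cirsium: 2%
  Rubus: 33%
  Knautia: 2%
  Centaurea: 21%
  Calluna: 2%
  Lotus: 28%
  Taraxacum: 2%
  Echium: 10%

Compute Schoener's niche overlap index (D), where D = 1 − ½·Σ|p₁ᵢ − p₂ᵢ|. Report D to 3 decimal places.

0.400

Convert percentages to proportions (divide by 100).
Σ|p₁ᵢ − p₂ᵢ| = 0.24 + 0.31 + 0.00 + 0.11 + 0.08 + 0.21 + 0.17 + 0.08 = 1.20
D = 1 − ½ × 1.20 = 1 − 0.600 = 0.40000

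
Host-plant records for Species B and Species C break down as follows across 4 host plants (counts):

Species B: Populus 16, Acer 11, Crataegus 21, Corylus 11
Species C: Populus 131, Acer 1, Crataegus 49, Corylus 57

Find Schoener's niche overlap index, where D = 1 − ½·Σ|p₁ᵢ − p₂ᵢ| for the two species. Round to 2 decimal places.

Proportions for Species B (n=59): 16/59=0.2712, 11/59=0.1864, 21/59=0.3559, 11/59=0.1864
Proportions for Species C (n=238): 131/238=0.5504, 1/238=0.0042, 49/238=0.2059, 57/238=0.2395
Σ|p₁ᵢ − p₂ᵢ| = 0.2792 + 0.1822 + 0.1500 + 0.0531 = 0.6645
D = 1 − ½ × 0.6645 = 1 − 0.33225 = 0.66775

0.67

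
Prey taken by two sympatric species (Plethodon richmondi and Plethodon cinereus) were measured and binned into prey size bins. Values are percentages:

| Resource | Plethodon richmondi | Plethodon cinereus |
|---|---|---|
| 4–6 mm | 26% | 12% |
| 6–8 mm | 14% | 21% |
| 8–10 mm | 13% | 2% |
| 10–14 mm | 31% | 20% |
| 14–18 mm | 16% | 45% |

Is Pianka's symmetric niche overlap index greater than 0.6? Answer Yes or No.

Yes

Convert percentages to proportions (divide by 100).
Σ p₁ᵢp₂ᵢ = 0.0312 + 0.0294 + 0.0026 + 0.0620 + 0.0720 = 0.1972
Σp_1ᵢ² = 0.26² + 0.14² + 0.13² + 0.31² + 0.16² = 0.0676 + 0.0196 + 0.0169 + 0.0961 + 0.0256 = 0.2258
Σp_2ᵢ² = 0.12² + 0.21² + 0.02² + 0.20² + 0.45² = 0.0144 + 0.0441 + 0.0004 + 0.0400 + 0.2025 = 0.3014
O = 0.1972 / √(0.2258 × 0.3014) = 0.1972 / 0.26088 = 0.7559
O = 0.7559 > 0.6 → Yes.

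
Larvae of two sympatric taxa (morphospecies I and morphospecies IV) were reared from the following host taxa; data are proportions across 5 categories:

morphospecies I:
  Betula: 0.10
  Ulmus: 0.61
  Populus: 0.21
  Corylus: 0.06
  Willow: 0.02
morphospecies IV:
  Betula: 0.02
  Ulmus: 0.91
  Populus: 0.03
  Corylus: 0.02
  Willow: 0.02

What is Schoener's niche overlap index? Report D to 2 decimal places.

0.70

Σ|p₁ᵢ − p₂ᵢ| = 0.08 + 0.30 + 0.18 + 0.04 + 0.00 = 0.60
D = 1 − ½ × 0.60 = 1 − 0.300 = 0.7000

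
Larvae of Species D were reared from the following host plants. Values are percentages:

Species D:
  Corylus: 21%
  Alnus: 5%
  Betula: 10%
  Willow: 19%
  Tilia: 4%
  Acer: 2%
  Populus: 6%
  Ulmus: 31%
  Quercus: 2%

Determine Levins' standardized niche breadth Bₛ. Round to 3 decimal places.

Convert percentages to proportions (divide by 100).
Σpᵢ² = 0.21² + 0.05² + 0.10² + 0.19² + 0.04² + 0.02² + 0.06² + 0.31² + 0.02² = 0.0441 + 0.0025 + 0.0100 + 0.0361 + 0.0016 + 0.0004 + 0.0036 + 0.0961 + 0.0004 = 0.1948
B = 1 / 0.1948 = 5.13347
Bₛ = (B − 1)/(n − 1) = (5.13347 − 1)/(9 − 1) = 4.13347/8 = 0.51668

0.517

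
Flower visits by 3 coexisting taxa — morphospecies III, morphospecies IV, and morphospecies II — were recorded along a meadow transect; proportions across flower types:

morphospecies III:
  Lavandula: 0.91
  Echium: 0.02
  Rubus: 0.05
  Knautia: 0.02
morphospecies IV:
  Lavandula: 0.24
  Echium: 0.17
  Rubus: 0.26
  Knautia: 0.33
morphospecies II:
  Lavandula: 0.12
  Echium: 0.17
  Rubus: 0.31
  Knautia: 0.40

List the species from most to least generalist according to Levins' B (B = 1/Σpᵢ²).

morphospecies IV > morphospecies II > morphospecies III

Σp_IIIᵢ² = 0.91² + 0.02² + 0.05² + 0.02² = 0.8281 + 0.0004 + 0.0025 + 0.0004 = 0.8314
B_III = 1 / 0.8314 = 1.2028
Σp_IVᵢ² = 0.24² + 0.17² + 0.26² + 0.33² = 0.0576 + 0.0289 + 0.0676 + 0.1089 = 0.2630
B_IV = 1 / 0.2630 = 3.8023
Σp_IIᵢ² = 0.12² + 0.17² + 0.31² + 0.40² = 0.0144 + 0.0289 + 0.0961 + 0.1600 = 0.2994
B_II = 1 / 0.2994 = 3.3400
Ranking by B (broadest → narrowest): morphospecies IV (3.80) > morphospecies II (3.34) > morphospecies III (1.20)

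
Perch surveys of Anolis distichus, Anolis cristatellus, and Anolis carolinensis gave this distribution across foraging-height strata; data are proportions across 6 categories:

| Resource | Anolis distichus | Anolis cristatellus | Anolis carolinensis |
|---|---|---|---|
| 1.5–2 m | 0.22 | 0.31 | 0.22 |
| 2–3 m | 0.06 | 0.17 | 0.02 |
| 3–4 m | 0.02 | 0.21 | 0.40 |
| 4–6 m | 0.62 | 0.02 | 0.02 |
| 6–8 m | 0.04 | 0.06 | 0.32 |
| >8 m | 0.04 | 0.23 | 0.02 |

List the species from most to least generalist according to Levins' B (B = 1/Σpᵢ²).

Anolis cristatellus > Anolis carolinensis > Anolis distichus

Σp_distᵢ² = 0.22² + 0.06² + 0.02² + 0.62² + 0.04² + 0.04² = 0.0484 + 0.0036 + 0.0004 + 0.3844 + 0.0016 + 0.0016 = 0.4400
B_dist = 1 / 0.4400 = 2.2727
Σp_crisᵢ² = 0.31² + 0.17² + 0.21² + 0.02² + 0.06² + 0.23² = 0.0961 + 0.0289 + 0.0441 + 0.0004 + 0.0036 + 0.0529 = 0.2260
B_cris = 1 / 0.2260 = 4.4248
Σp_caroᵢ² = 0.22² + 0.02² + 0.40² + 0.02² + 0.32² + 0.02² = 0.0484 + 0.0004 + 0.1600 + 0.0004 + 0.1024 + 0.0004 = 0.3120
B_caro = 1 / 0.3120 = 3.2051
Ranking by B (broadest → narrowest): Anolis cristatellus (4.42) > Anolis carolinensis (3.21) > Anolis distichus (2.27)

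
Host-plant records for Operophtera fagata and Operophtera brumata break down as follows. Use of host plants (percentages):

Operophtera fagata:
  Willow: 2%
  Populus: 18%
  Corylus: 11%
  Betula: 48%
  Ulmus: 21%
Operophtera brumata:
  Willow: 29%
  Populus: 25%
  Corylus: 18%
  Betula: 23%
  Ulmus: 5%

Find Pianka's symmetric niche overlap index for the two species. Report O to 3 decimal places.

Convert percentages to proportions (divide by 100).
Σ p₁ᵢp₂ᵢ = 0.0058 + 0.0450 + 0.0198 + 0.1104 + 0.0105 = 0.1915
Σp_1ᵢ² = 0.02² + 0.18² + 0.11² + 0.48² + 0.21² = 0.0004 + 0.0324 + 0.0121 + 0.2304 + 0.0441 = 0.3194
Σp_2ᵢ² = 0.29² + 0.25² + 0.18² + 0.23² + 0.05² = 0.0841 + 0.0625 + 0.0324 + 0.0529 + 0.0025 = 0.2344
O = 0.1915 / √(0.3194 × 0.2344) = 0.1915 / 0.273619 = 0.69988

0.700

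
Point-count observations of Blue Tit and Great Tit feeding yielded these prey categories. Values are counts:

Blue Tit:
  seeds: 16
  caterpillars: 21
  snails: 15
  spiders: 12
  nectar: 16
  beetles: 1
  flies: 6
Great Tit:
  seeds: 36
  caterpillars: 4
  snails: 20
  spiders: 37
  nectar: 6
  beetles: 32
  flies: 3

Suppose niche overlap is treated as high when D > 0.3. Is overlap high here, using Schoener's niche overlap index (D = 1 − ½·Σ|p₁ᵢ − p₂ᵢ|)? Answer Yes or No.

Proportions for Blue Tit (n=87): 16/87=0.1839, 21/87=0.2414, 15/87=0.1724, 12/87=0.1379, 16/87=0.1839, 1/87=0.0115, 6/87=0.0690
Proportions for Great Tit (n=138): 36/138=0.2609, 4/138=0.0290, 20/138=0.1449, 37/138=0.2681, 6/138=0.0435, 32/138=0.2319, 3/138=0.0217
Σ|p₁ᵢ − p₂ᵢ| = 0.0770 + 0.2124 + 0.0275 + 0.1302 + 0.1404 + 0.2204 + 0.0473 = 0.8552
D = 1 − ½ × 0.8552 = 1 − 0.42760 = 0.57240
D = 0.57240 > 0.3 → Yes.

Yes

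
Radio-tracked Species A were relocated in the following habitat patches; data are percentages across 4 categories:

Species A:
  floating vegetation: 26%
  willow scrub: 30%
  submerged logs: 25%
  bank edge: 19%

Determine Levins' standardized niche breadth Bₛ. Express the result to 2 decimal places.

Convert percentages to proportions (divide by 100).
Σpᵢ² = 0.26² + 0.30² + 0.25² + 0.19² = 0.0676 + 0.0900 + 0.0625 + 0.0361 = 0.2562
B = 1 / 0.2562 = 3.9032
Bₛ = (B − 1)/(n − 1) = (3.9032 − 1)/(4 − 1) = 2.9032/3 = 0.9677

0.97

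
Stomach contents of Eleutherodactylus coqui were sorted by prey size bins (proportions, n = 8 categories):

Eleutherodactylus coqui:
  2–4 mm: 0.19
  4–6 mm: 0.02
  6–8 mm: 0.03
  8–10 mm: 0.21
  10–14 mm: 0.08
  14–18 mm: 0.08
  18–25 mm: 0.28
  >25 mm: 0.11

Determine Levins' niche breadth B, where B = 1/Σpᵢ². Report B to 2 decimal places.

Σpᵢ² = 0.19² + 0.02² + 0.03² + 0.21² + 0.08² + 0.08² + 0.28² + 0.11² = 0.0361 + 0.0004 + 0.0009 + 0.0441 + 0.0064 + 0.0064 + 0.0784 + 0.0121 = 0.1848
B = 1 / 0.1848 = 5.4113

5.41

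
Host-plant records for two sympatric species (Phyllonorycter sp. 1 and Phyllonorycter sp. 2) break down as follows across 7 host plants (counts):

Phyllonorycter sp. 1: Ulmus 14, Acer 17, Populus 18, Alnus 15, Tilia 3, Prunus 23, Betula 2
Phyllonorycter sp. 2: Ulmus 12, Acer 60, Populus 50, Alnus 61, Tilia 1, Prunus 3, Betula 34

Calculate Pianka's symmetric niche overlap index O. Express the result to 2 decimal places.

Proportions for Phyllonorycter sp. 1 (n=92): 14/92=0.1522, 17/92=0.1848, 18/92=0.1957, 15/92=0.1630, 3/92=0.0326, 23/92=0.2500, 2/92=0.0217
Proportions for Phyllonorycter sp. 2 (n=221): 12/221=0.0543, 60/221=0.2715, 50/221=0.2262, 61/221=0.2760, 1/221=0.0045, 3/221=0.0136, 34/221=0.1538
Σ p₁ᵢp₂ᵢ = 0.008264 + 0.050173 + 0.044267 + 0.044988 + 0.000147 + 0.003400 + 0.003337 = 0.154576
Σp_1ᵢ² = 0.1522² + 0.1848² + 0.1957² + 0.1630² + 0.0326² + 0.2500² + 0.0217² = 0.023165 + 0.034151 + 0.038298 + 0.026569 + 0.001063 + 0.062500 + 0.000471 = 0.186217
Σp_2ᵢ² = 0.0543² + 0.2715² + 0.2262² + 0.2760² + 0.0045² + 0.0136² + 0.1538² = 0.002948 + 0.073712 + 0.051166 + 0.076176 + 0.000020 + 0.000185 + 0.023654 = 0.227861
O = 0.154576 / √(0.186217 × 0.227861) = 0.154576 / 0.2059893 = 0.7504

0.75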